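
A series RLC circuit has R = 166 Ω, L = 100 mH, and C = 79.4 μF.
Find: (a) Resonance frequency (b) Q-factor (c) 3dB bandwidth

Step 1 — Resonance condition Im(Z)=0 gives ω₀ = 1/√(LC).
Step 2 — ω₀ = 1/√(0.1·7.94e-05) = 354.9 rad/s.
Step 3 — f₀ = ω₀/(2π) = 56.48 Hz.
Step 4 — Series Q: Q = ω₀L/R = 354.9·0.1/166 = 0.2138.
Step 5 — 3dB bandwidth: Δω = ω₀/Q = 1660 rad/s; BW = Δω/(2π) = 264.2 Hz.

(a) f₀ = 56.48 Hz  (b) Q = 0.2138  (c) BW = 264.2 Hz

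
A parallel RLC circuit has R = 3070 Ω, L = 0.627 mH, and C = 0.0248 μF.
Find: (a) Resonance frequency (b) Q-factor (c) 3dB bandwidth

Step 1 — Resonance: ω₀ = 1/√(LC) = 1/√(0.000627·2.48e-08) = 2.536e+05 rad/s.
Step 2 — f₀ = ω₀/(2π) = 4.036e+04 Hz.
Step 3 — Parallel Q: Q = R/(ω₀L) = 3070/(2.536e+05·0.000627) = 19.31.
Step 4 — Bandwidth: Δω = ω₀/Q = 1.313e+04 rad/s; BW = Δω/(2π) = 2090 Hz.

(a) f₀ = 4.036e+04 Hz  (b) Q = 19.31  (c) BW = 2090 Hz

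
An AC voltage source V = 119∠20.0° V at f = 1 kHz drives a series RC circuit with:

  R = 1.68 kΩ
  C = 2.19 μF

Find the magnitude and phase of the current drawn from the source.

Step 1 — Angular frequency: ω = 2π·f = 2π·1000 = 6283 rad/s.
Step 2 — Component impedances:
  R: Z = R = 1680 Ω
  C: Z = 1/(jωC) = -j/(ω·C) = 0 - j72.67 Ω
Step 3 — Series combination: Z_total = R + C = 1680 - j72.67 Ω = 1682∠-2.5° Ω.
Step 4 — Source phasor: V = 119∠20.0° V = 111.8 + j40.7 V.
Step 5 — Ohm's law: I = V / Z_total = (111.8 + j40.7) / (1680 - j72.67) = 0.06539 + j0.02706 A.
Step 6 — Convert to polar: |I| = 0.07077 A, ∠I = 22.5°.

I = 0.07077∠22.5° A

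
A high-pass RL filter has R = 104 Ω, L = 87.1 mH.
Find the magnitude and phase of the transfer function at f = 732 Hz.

Step 1 — Angular frequency: ω = 2π·732 = 4599 rad/s.
Step 2 — Transfer function: H(jω) = jωL/(R + jωL).
Step 3 — Numerator jωL = j·400.6; denominator R + jωL = 104 + j400.6.
Step 4 — H = 0.9369 + j0.2432.
Step 5 — Magnitude: |H| = 0.9679 (-0.3 dB); phase: φ = 14.6°.

|H| = 0.9679 (-0.3 dB), φ = 14.6°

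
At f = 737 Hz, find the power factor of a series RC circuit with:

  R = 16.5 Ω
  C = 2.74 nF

Step 1 — Angular frequency: ω = 2π·f = 2π·737 = 4631 rad/s.
Step 2 — Component impedances:
  R: Z = R = 16.5 Ω
  C: Z = 1/(jωC) = -j/(ω·C) = 0 - j7.881e+04 Ω
Step 3 — Series combination: Z_total = R + C = 16.5 - j7.881e+04 Ω = 7.881e+04∠-90.0° Ω.
Step 4 — Power factor: PF = cos(φ) = Re(Z)/|Z| = 16.5/7.881e+04 = 0.0002094.
Step 5 — Type: Im(Z) = -7.881e+04 ⇒ leading (phase φ = -90.0°).

PF = 0.0002094 (leading, φ = -90.0°)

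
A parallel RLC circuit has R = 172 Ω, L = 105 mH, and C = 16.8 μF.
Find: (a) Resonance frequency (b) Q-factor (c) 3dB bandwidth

Step 1 — Resonance: ω₀ = 1/√(LC) = 1/√(0.105·1.68e-05) = 752.9 rad/s.
Step 2 — f₀ = ω₀/(2π) = 119.8 Hz.
Step 3 — Parallel Q: Q = R/(ω₀L) = 172/(752.9·0.105) = 2.176.
Step 4 — Bandwidth: Δω = ω₀/Q = 346.1 rad/s; BW = Δω/(2π) = 55.08 Hz.

(a) f₀ = 119.8 Hz  (b) Q = 2.176  (c) BW = 55.08 Hz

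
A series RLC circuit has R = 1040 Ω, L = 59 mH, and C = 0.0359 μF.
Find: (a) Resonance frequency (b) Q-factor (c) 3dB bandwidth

Step 1 — Resonance condition Im(Z)=0 gives ω₀ = 1/√(LC).
Step 2 — ω₀ = 1/√(0.059·3.59e-08) = 2.173e+04 rad/s.
Step 3 — f₀ = ω₀/(2π) = 3458 Hz.
Step 4 — Series Q: Q = ω₀L/R = 2.173e+04·0.059/1040 = 1.233.
Step 5 — 3dB bandwidth: Δω = ω₀/Q = 1.763e+04 rad/s; BW = Δω/(2π) = 2805 Hz.

(a) f₀ = 3458 Hz  (b) Q = 1.233  (c) BW = 2805 Hz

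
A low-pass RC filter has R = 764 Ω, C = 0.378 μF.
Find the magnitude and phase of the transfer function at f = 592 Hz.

Step 1 — Angular frequency: ω = 2π·592 = 3720 rad/s.
Step 2 — Transfer function: H(jω) = 1/(1 + jωRC).
Step 3 — Denominator: 1 + jωRC = 1 + j·3720·764·3.78e-07 = 1 + j1.074.
Step 4 — H = 0.4643 - j0.4987.
Step 5 — Magnitude: |H| = 0.6814 (-3.3 dB); phase: φ = -47.0°.

|H| = 0.6814 (-3.3 dB), φ = -47.0°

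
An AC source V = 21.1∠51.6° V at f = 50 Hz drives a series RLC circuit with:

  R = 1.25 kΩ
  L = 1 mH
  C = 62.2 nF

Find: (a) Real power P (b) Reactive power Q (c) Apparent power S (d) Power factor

Step 1 — Angular frequency: ω = 2π·f = 2π·50 = 314.2 rad/s.
Step 2 — Component impedances:
  R: Z = R = 1250 Ω
  L: Z = jωL = j·314.2·0.001 = 0 + j0.3142 Ω
  C: Z = 1/(jωC) = -j/(ω·C) = 0 - j5.118e+04 Ω
Step 3 — Series combination: Z_total = R + L + C = 1250 - j5.117e+04 Ω = 5.119e+04∠-88.6° Ω.
Step 4 — Source phasor: V = 21.1∠51.6° V = 13.11 + j16.54 V.
Step 5 — Current: I = V / Z = -0.0003167 + j0.0002638 A = 0.0004122∠140.2° A.
Step 6 — Complex power: S = V·I* = 0.0002124 - j0.008695 VA.
Step 7 — Real power: P = Re(S) = 0.0002124 W.
Step 8 — Reactive power: Q = Im(S) = -0.008695 VAR.
Step 9 — Apparent power: |S| = 0.008697 VA.
Step 10 — Power factor: PF = P/|S| = 0.02442 (leading).

(a) P = 0.0002124 W  (b) Q = -0.008695 VAR  (c) S = 0.008697 VA  (d) PF = 0.02442 (leading)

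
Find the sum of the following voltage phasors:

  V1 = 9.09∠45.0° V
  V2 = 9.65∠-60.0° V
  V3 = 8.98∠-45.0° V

Step 1 — Convert each phasor to rectangular form:
  V1 = 9.09·(cos(45.0°) + j·sin(45.0°)) = 6.428 + j6.428 V
  V2 = 9.65·(cos(-60.0°) + j·sin(-60.0°)) = 4.825 - j8.357 V
  V3 = 8.98·(cos(-45.0°) + j·sin(-45.0°)) = 6.35 - j6.35 V
Step 2 — Sum components: V_total = 17.6 - j8.279 V.
Step 3 — Convert to polar: |V_total| = 19.45 V, ∠V_total = -25.2°.

V_total = 19.45∠-25.2° V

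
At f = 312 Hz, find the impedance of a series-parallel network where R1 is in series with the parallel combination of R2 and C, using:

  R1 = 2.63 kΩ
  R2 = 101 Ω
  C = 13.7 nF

Step 1 — Angular frequency: ω = 2π·f = 2π·312 = 1960 rad/s.
Step 2 — Component impedances:
  R1: Z = R = 2630 Ω
  R2: Z = R = 101 Ω
  C: Z = 1/(jωC) = -j/(ω·C) = 0 - j3.723e+04 Ω
Step 3 — Parallel branch: R2 || C = 1/(1/R2 + 1/C) = 101 - j0.274 Ω.
Step 4 — Series with R1: Z_total = R1 + (R2 || C) = 2731 - j0.274 Ω = 2731∠-0.0° Ω.

Z = 2731 - j0.274 Ω = 2731∠-0.0° Ω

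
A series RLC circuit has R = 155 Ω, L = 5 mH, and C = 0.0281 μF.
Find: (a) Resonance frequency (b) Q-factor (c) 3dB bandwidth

Step 1 — Resonance condition Im(Z)=0 gives ω₀ = 1/√(LC).
Step 2 — ω₀ = 1/√(0.005·2.81e-08) = 8.436e+04 rad/s.
Step 3 — f₀ = ω₀/(2π) = 1.343e+04 Hz.
Step 4 — Series Q: Q = ω₀L/R = 8.436e+04·0.005/155 = 2.721.
Step 5 — 3dB bandwidth: Δω = ω₀/Q = 3.1e+04 rad/s; BW = Δω/(2π) = 4934 Hz.

(a) f₀ = 1.343e+04 Hz  (b) Q = 2.721  (c) BW = 4934 Hz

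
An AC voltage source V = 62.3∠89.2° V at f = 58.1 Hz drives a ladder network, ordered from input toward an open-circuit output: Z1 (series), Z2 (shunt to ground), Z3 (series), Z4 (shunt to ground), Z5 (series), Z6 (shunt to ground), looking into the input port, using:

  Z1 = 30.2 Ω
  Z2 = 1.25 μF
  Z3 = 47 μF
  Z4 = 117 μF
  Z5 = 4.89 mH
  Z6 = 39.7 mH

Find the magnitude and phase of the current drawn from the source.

Step 1 — Angular frequency: ω = 2π·f = 2π·58.1 = 365.1 rad/s.
Step 2 — Component impedances:
  Z1: Z = R = 30.2 Ω
  Z2: Z = 1/(jωC) = -j/(ω·C) = 0 - j2191 Ω
  Z3: Z = 1/(jωC) = -j/(ω·C) = 0 - j58.28 Ω
  Z4: Z = 1/(jωC) = -j/(ω·C) = 0 - j23.41 Ω
  Z5: Z = jωL = j·365.1·0.00489 = 0 + j1.785 Ω
  Z6: Z = jωL = j·365.1·0.0397 = 0 + j14.49 Ω
Step 3 — Ladder network (open output): work backward from the far end, alternating series and parallel combinations. Z_in = 30.2 - j4.861 Ω = 30.59∠-9.1° Ω.
Step 4 — Source phasor: V = 62.3∠89.2° V = 0.8698 + j62.29 V.
Step 5 — Ohm's law: I = V / Z_total = (0.8698 + j62.29) / (30.2 - j4.861) = -0.2956 + j2.015 A.
Step 6 — Convert to polar: |I| = 2.037 A, ∠I = 98.3°.

I = 2.037∠98.3° A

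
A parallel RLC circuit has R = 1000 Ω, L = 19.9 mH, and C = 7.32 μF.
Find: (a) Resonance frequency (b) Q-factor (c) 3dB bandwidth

Step 1 — Resonance: ω₀ = 1/√(LC) = 1/√(0.0199·7.32e-06) = 2620 rad/s.
Step 2 — f₀ = ω₀/(2π) = 417 Hz.
Step 3 — Parallel Q: Q = R/(ω₀L) = 1000/(2620·0.0199) = 19.18.
Step 4 — Bandwidth: Δω = ω₀/Q = 136.6 rad/s; BW = Δω/(2π) = 21.74 Hz.

(a) f₀ = 417 Hz  (b) Q = 19.18  (c) BW = 21.74 Hz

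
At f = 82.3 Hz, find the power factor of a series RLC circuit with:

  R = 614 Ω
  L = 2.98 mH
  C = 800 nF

Step 1 — Angular frequency: ω = 2π·f = 2π·82.3 = 517.1 rad/s.
Step 2 — Component impedances:
  R: Z = R = 614 Ω
  L: Z = jωL = j·517.1·0.00298 = 0 + j1.541 Ω
  C: Z = 1/(jωC) = -j/(ω·C) = 0 - j2417 Ω
Step 3 — Series combination: Z_total = R + L + C = 614 - j2416 Ω = 2493∠-75.7° Ω.
Step 4 — Power factor: PF = cos(φ) = Re(Z)/|Z| = 614/2493 = 0.2463.
Step 5 — Type: Im(Z) = -2416 ⇒ leading (phase φ = -75.7°).

PF = 0.2463 (leading, φ = -75.7°)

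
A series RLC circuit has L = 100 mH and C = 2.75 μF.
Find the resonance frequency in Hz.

Step 1 — Resonance condition Im(Z)=0 gives ω₀ = 1/√(LC).
Step 2 — ω₀ = 1/√(0.1·2.75e-06) = 1907 rad/s.
Step 3 — f₀ = ω₀/(2π) = 303.5 Hz.

f₀ = 303.5 Hz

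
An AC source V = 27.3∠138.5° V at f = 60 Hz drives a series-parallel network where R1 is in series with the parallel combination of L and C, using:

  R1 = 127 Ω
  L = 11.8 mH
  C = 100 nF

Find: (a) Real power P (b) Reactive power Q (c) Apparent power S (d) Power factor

Step 1 — Angular frequency: ω = 2π·f = 2π·60 = 377 rad/s.
Step 2 — Component impedances:
  R1: Z = R = 127 Ω
  L: Z = jωL = j·377·0.0118 = 0 + j4.448 Ω
  C: Z = 1/(jωC) = -j/(ω·C) = 0 - j2.653e+04 Ω
Step 3 — Parallel branch: L || C = 1/(1/L + 1/C) = 0 + j4.449 Ω.
Step 4 — Series with R1: Z_total = R1 + (L || C) = 127 + j4.449 Ω = 127.1∠2.0° Ω.
Step 5 — Source phasor: V = 27.3∠138.5° V = -20.45 + j18.09 V.
Step 6 — Current: I = V / Z = -0.1558 + j0.1479 A = 0.2148∠136.5° A.
Step 7 — Complex power: S = V·I* = 5.861 + j0.2053 VA.
Step 8 — Real power: P = Re(S) = 5.861 W.
Step 9 — Reactive power: Q = Im(S) = 0.2053 VAR.
Step 10 — Apparent power: |S| = 5.865 VA.
Step 11 — Power factor: PF = P/|S| = 0.9994 (lagging).

(a) P = 5.861 W  (b) Q = 0.2053 VAR  (c) S = 5.865 VA  (d) PF = 0.9994 (lagging)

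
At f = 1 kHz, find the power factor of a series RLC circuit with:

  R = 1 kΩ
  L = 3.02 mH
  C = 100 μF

Step 1 — Angular frequency: ω = 2π·f = 2π·1000 = 6283 rad/s.
Step 2 — Component impedances:
  R: Z = R = 1000 Ω
  L: Z = jωL = j·6283·0.00302 = 0 + j18.98 Ω
  C: Z = 1/(jωC) = -j/(ω·C) = 0 - j1.592 Ω
Step 3 — Series combination: Z_total = R + L + C = 1000 + j17.38 Ω = 1000∠1.0° Ω.
Step 4 — Power factor: PF = cos(φ) = Re(Z)/|Z| = 1000/1000.2 = 0.9998.
Step 5 — Type: Im(Z) = 17.38 ⇒ lagging (phase φ = 1.0°).

PF = 0.9998 (lagging, φ = 1.0°)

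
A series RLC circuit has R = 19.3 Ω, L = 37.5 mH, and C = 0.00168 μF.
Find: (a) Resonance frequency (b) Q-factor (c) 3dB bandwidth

Step 1 — Resonance: ω₀ = 1/√(LC) = 1/√(0.0375·1.68e-09) = 1.26e+05 rad/s.
Step 2 — f₀ = ω₀/(2π) = 2.005e+04 Hz.
Step 3 — Series Q: Q = ω₀L/R = 1.26e+05·0.0375/19.3 = 244.8.
Step 4 — Bandwidth: Δω = ω₀/Q = 514.7 rad/s; BW = Δω/(2π) = 81.91 Hz.

(a) f₀ = 2.005e+04 Hz  (b) Q = 244.8  (c) BW = 81.91 Hz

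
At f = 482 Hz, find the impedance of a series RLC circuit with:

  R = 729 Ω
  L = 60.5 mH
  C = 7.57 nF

Step 1 — Angular frequency: ω = 2π·f = 2π·482 = 3028 rad/s.
Step 2 — Component impedances:
  R: Z = R = 729 Ω
  L: Z = jωL = j·3028·0.0605 = 0 + j183.2 Ω
  C: Z = 1/(jωC) = -j/(ω·C) = 0 - j4.362e+04 Ω
Step 3 — Series combination: Z_total = R + L + C = 729 - j4.344e+04 Ω = 4.344e+04∠-89.0° Ω.

Z = 729 - j4.344e+04 Ω = 4.344e+04∠-89.0° Ω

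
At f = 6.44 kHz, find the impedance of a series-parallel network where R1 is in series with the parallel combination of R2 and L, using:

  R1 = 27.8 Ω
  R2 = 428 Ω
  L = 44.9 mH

Step 1 — Angular frequency: ω = 2π·f = 2π·6440 = 4.046e+04 rad/s.
Step 2 — Component impedances:
  R1: Z = R = 27.8 Ω
  R2: Z = R = 428 Ω
  L: Z = jωL = j·4.046e+04·0.0449 = 0 + j1817 Ω
Step 3 — Parallel branch: R2 || L = 1/(1/R2 + 1/L) = 405.5 + j95.53 Ω.
Step 4 — Series with R1: Z_total = R1 + (R2 || L) = 433.3 + j95.53 Ω = 443.7∠12.4° Ω.

Z = 433.3 + j95.53 Ω = 443.7∠12.4° Ω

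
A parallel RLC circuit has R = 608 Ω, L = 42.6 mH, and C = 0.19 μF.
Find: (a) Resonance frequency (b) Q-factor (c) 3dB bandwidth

Step 1 — Resonance: ω₀ = 1/√(LC) = 1/√(0.0426·1.9e-07) = 1.112e+04 rad/s.
Step 2 — f₀ = ω₀/(2π) = 1769 Hz.
Step 3 — Parallel Q: Q = R/(ω₀L) = 608/(1.112e+04·0.0426) = 1.284.
Step 4 — Bandwidth: Δω = ω₀/Q = 8657 rad/s; BW = Δω/(2π) = 1378 Hz.

(a) f₀ = 1769 Hz  (b) Q = 1.284  (c) BW = 1378 Hz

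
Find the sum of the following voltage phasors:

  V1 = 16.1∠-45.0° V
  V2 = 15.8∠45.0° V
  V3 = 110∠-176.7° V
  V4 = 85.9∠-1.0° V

Step 1 — Convert each phasor to rectangular form:
  V1 = 16.1·(cos(-45.0°) + j·sin(-45.0°)) = 11.38 - j11.38 V
  V2 = 15.8·(cos(45.0°) + j·sin(45.0°)) = 11.17 + j11.17 V
  V3 = 110·(cos(-176.7°) + j·sin(-176.7°)) = -109.8 - j6.332 V
  V4 = 85.9·(cos(-1.0°) + j·sin(-1.0°)) = 85.89 - j1.499 V
Step 2 — Sum components: V_total = -1.374 - j8.043 V.
Step 3 — Convert to polar: |V_total| = 8.16 V, ∠V_total = -99.7°.

V_total = 8.16∠-99.7° V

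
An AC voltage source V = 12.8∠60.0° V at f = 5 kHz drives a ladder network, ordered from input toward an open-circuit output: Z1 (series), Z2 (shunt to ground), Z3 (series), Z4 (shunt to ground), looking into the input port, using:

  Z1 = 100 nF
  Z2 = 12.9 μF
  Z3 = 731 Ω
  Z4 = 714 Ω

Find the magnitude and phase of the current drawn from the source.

Step 1 — Angular frequency: ω = 2π·f = 2π·5000 = 3.142e+04 rad/s.
Step 2 — Component impedances:
  Z1: Z = 1/(jωC) = -j/(ω·C) = 0 - j318.3 Ω
  Z2: Z = 1/(jωC) = -j/(ω·C) = 0 - j2.468 Ω
  Z3: Z = R = 731 Ω
  Z4: Z = R = 714 Ω
Step 3 — Ladder network (open output): work backward from the far end, alternating series and parallel combinations. Z_in = 0.004214 - j320.8 Ω = 320.8∠-90.0° Ω.
Step 4 — Source phasor: V = 12.8∠60.0° V = 6.4 + j11.09 V.
Step 5 — Ohm's law: I = V / Z_total = (6.4 + j11.09) / (0.004214 - j320.8) = -0.03456 + j0.01995 A.
Step 6 — Convert to polar: |I| = 0.0399 A, ∠I = 150.0°.

I = 0.0399∠150.0° A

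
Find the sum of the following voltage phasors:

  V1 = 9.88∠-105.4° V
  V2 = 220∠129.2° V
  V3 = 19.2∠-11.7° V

Step 1 — Convert each phasor to rectangular form:
  V1 = 9.88·(cos(-105.4°) + j·sin(-105.4°)) = -2.624 - j9.525 V
  V2 = 220·(cos(129.2°) + j·sin(129.2°)) = -139 + j170.5 V
  V3 = 19.2·(cos(-11.7°) + j·sin(-11.7°)) = 18.8 - j3.894 V
Step 2 — Sum components: V_total = -122.9 + j157.1 V.
Step 3 — Convert to polar: |V_total| = 199.4 V, ∠V_total = 128.0°.

V_total = 199.4∠128.0° V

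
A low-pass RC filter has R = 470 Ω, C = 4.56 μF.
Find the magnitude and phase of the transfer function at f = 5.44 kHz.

Step 1 — Angular frequency: ω = 2π·5440 = 3.418e+04 rad/s.
Step 2 — Transfer function: H(jω) = 1/(1 + jωRC).
Step 3 — Denominator: 1 + jωRC = 1 + j·3.418e+04·470·4.56e-06 = 1 + j73.26.
Step 4 — H = 0.0001863 - j0.01365.
Step 5 — Magnitude: |H| = 0.01365 (-37.3 dB); phase: φ = -89.2°.

|H| = 0.01365 (-37.3 dB), φ = -89.2°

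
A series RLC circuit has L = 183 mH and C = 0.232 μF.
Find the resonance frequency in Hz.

Step 1 — Resonance condition Im(Z)=0 gives ω₀ = 1/√(LC).
Step 2 — ω₀ = 1/√(0.183·2.32e-07) = 4853 rad/s.
Step 3 — f₀ = ω₀/(2π) = 772.4 Hz.

f₀ = 772.4 Hz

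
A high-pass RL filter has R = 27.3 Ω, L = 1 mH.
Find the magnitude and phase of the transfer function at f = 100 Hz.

Step 1 — Angular frequency: ω = 2π·100 = 628.3 rad/s.
Step 2 — Transfer function: H(jω) = jωL/(R + jωL).
Step 3 — Numerator jωL = j·0.6283; denominator R + jωL = 27.3 + j0.6283.
Step 4 — H = 0.0005294 + j0.023.
Step 5 — Magnitude: |H| = 0.02301 (-32.8 dB); phase: φ = 88.7°.

|H| = 0.02301 (-32.8 dB), φ = 88.7°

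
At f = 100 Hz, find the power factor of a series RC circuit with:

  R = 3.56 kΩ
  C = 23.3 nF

Step 1 — Angular frequency: ω = 2π·f = 2π·100 = 628.3 rad/s.
Step 2 — Component impedances:
  R: Z = R = 3560 Ω
  C: Z = 1/(jωC) = -j/(ω·C) = 0 - j6.831e+04 Ω
Step 3 — Series combination: Z_total = R + C = 3560 - j6.831e+04 Ω = 6.84e+04∠-87.0° Ω.
Step 4 — Power factor: PF = cos(φ) = Re(Z)/|Z| = 3560/6.84e+04 = 0.05205.
Step 5 — Type: Im(Z) = -6.831e+04 ⇒ leading (phase φ = -87.0°).

PF = 0.05205 (leading, φ = -87.0°)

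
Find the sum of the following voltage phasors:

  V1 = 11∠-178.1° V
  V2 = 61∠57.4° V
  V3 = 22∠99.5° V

Step 1 — Convert each phasor to rectangular form:
  V1 = 11·(cos(-178.1°) + j·sin(-178.1°)) = -10.99 - j0.3647 V
  V2 = 61·(cos(57.4°) + j·sin(57.4°)) = 32.87 + j51.39 V
  V3 = 22·(cos(99.5°) + j·sin(99.5°)) = -3.631 + j21.7 V
Step 2 — Sum components: V_total = 18.24 + j72.72 V.
Step 3 — Convert to polar: |V_total| = 74.98 V, ∠V_total = 75.9°.

V_total = 74.98∠75.9° V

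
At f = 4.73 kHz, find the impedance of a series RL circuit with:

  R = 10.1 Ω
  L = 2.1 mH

Step 1 — Angular frequency: ω = 2π·f = 2π·4730 = 2.972e+04 rad/s.
Step 2 — Component impedances:
  R: Z = R = 10.1 Ω
  L: Z = jωL = j·2.972e+04·0.0021 = 0 + j62.41 Ω
Step 3 — Series combination: Z_total = R + L = 10.1 + j62.41 Ω = 63.22∠80.8° Ω.

Z = 10.1 + j62.41 Ω = 63.22∠80.8° Ω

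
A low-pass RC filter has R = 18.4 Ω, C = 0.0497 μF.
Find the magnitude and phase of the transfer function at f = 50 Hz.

Step 1 — Angular frequency: ω = 2π·50 = 314.2 rad/s.
Step 2 — Transfer function: H(jω) = 1/(1 + jωRC).
Step 3 — Denominator: 1 + jωRC = 1 + j·314.2·18.4·4.97e-08 = 1 + j0.0002873.
Step 4 — H = 1 - j0.0002873.
Step 5 — Magnitude: |H| = 1 (-0.0 dB); phase: φ = -0.0°.

|H| = 1 (-0.0 dB), φ = -0.0°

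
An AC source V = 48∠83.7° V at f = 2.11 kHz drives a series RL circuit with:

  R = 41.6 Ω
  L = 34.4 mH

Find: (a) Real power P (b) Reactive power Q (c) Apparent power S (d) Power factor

Step 1 — Angular frequency: ω = 2π·f = 2π·2110 = 1.326e+04 rad/s.
Step 2 — Component impedances:
  R: Z = R = 41.6 Ω
  L: Z = jωL = j·1.326e+04·0.0344 = 0 + j456.1 Ω
Step 3 — Series combination: Z_total = R + L = 41.6 + j456.1 Ω = 458∠84.8° Ω.
Step 4 — Source phasor: V = 48∠83.7° V = 5.267 + j47.71 V.
Step 5 — Current: I = V / Z = 0.1048 - j0.00199 A = 0.1048∠-1.1° A.
Step 6 — Complex power: S = V·I* = 0.457 + j5.01 VA.
Step 7 — Real power: P = Re(S) = 0.457 W.
Step 8 — Reactive power: Q = Im(S) = 5.01 VAR.
Step 9 — Apparent power: |S| = 5.031 VA.
Step 10 — Power factor: PF = P/|S| = 0.09084 (lagging).

(a) P = 0.457 W  (b) Q = 5.01 VAR  (c) S = 5.031 VA  (d) PF = 0.09084 (lagging)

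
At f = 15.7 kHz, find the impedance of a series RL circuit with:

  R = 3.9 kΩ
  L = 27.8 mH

Step 1 — Angular frequency: ω = 2π·f = 2π·1.57e+04 = 9.865e+04 rad/s.
Step 2 — Component impedances:
  R: Z = R = 3900 Ω
  L: Z = jωL = j·9.865e+04·0.0278 = 0 + j2742 Ω
Step 3 — Series combination: Z_total = R + L = 3900 + j2742 Ω = 4768∠35.1° Ω.

Z = 3900 + j2742 Ω = 4768∠35.1° Ω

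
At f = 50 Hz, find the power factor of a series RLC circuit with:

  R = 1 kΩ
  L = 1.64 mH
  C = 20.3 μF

Step 1 — Angular frequency: ω = 2π·f = 2π·50 = 314.2 rad/s.
Step 2 — Component impedances:
  R: Z = R = 1000 Ω
  L: Z = jωL = j·314.2·0.00164 = 0 + j0.5152 Ω
  C: Z = 1/(jωC) = -j/(ω·C) = 0 - j156.8 Ω
Step 3 — Series combination: Z_total = R + L + C = 1000 - j156.3 Ω = 1012∠-8.9° Ω.
Step 4 — Power factor: PF = cos(φ) = Re(Z)/|Z| = 1000/1012.1 = 0.988.
Step 5 — Type: Im(Z) = -156.3 ⇒ leading (phase φ = -8.9°).

PF = 0.988 (leading, φ = -8.9°)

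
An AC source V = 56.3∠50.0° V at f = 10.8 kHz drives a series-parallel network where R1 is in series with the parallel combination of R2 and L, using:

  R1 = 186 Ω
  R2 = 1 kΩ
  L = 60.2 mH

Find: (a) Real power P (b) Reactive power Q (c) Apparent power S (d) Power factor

Step 1 — Angular frequency: ω = 2π·f = 2π·1.08e+04 = 6.786e+04 rad/s.
Step 2 — Component impedances:
  R1: Z = R = 186 Ω
  R2: Z = R = 1000 Ω
  L: Z = jωL = j·6.786e+04·0.0602 = 0 + j4085 Ω
Step 3 — Parallel branch: R2 || L = 1/(1/R2 + 1/L) = 943.5 + j231 Ω.
Step 4 — Series with R1: Z_total = R1 + (R2 || L) = 1129 + j231 Ω = 1153∠11.6° Ω.
Step 5 — Source phasor: V = 56.3∠50.0° V = 36.19 + j43.13 V.
Step 6 — Current: I = V / Z = 0.03825 + j0.03036 A = 0.04884∠38.4° A.
Step 7 — Complex power: S = V·I* = 2.694 + j0.5508 VA.
Step 8 — Real power: P = Re(S) = 2.694 W.
Step 9 — Reactive power: Q = Im(S) = 0.5508 VAR.
Step 10 — Apparent power: |S| = 2.749 VA.
Step 11 — Power factor: PF = P/|S| = 0.9797 (lagging).

(a) P = 2.694 W  (b) Q = 0.5508 VAR  (c) S = 2.749 VA  (d) PF = 0.9797 (lagging)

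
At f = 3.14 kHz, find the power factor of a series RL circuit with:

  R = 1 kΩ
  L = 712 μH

Step 1 — Angular frequency: ω = 2π·f = 2π·3140 = 1.973e+04 rad/s.
Step 2 — Component impedances:
  R: Z = R = 1000 Ω
  L: Z = jωL = j·1.973e+04·0.000712 = 0 + j14.05 Ω
Step 3 — Series combination: Z_total = R + L = 1000 + j14.05 Ω = 1000∠0.8° Ω.
Step 4 — Power factor: PF = cos(φ) = Re(Z)/|Z| = 1000/1000.1 = 0.9999.
Step 5 — Type: Im(Z) = 14.05 ⇒ lagging (phase φ = 0.8°).

PF = 0.9999 (lagging, φ = 0.8°)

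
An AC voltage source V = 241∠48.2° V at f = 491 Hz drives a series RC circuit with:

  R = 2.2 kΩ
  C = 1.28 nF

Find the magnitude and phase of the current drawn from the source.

Step 1 — Angular frequency: ω = 2π·f = 2π·491 = 3085 rad/s.
Step 2 — Component impedances:
  R: Z = R = 2200 Ω
  C: Z = 1/(jωC) = -j/(ω·C) = 0 - j2.532e+05 Ω
Step 3 — Series combination: Z_total = R + C = 2200 - j2.532e+05 Ω = 2.532e+05∠-89.5° Ω.
Step 4 — Source phasor: V = 241∠48.2° V = 160.6 + j179.7 V.
Step 5 — Ohm's law: I = V / Z_total = (160.6 + j179.7) / (2200 - j2.532e+05) = -0.0007039 + j0.0006404 A.
Step 6 — Convert to polar: |I| = 0.0009516 A, ∠I = 137.7°.

I = 0.0009516∠137.7° A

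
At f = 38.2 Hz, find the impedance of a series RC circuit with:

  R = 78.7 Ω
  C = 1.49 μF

Step 1 — Angular frequency: ω = 2π·f = 2π·38.2 = 240 rad/s.
Step 2 — Component impedances:
  R: Z = R = 78.7 Ω
  C: Z = 1/(jωC) = -j/(ω·C) = 0 - j2796 Ω
Step 3 — Series combination: Z_total = R + C = 78.7 - j2796 Ω = 2797∠-88.4° Ω.

Z = 78.7 - j2796 Ω = 2797∠-88.4° Ω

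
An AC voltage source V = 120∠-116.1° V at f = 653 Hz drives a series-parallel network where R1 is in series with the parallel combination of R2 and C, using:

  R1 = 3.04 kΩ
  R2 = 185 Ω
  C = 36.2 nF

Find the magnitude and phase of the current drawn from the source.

Step 1 — Angular frequency: ω = 2π·f = 2π·653 = 4103 rad/s.
Step 2 — Component impedances:
  R1: Z = R = 3040 Ω
  R2: Z = R = 185 Ω
  C: Z = 1/(jωC) = -j/(ω·C) = 0 - j6733 Ω
Step 3 — Parallel branch: R2 || C = 1/(1/R2 + 1/C) = 184.9 - j5.079 Ω.
Step 4 — Series with R1: Z_total = R1 + (R2 || C) = 3225 - j5.079 Ω = 3225∠-0.1° Ω.
Step 5 — Source phasor: V = 120∠-116.1° V = -52.79 - j107.8 V.
Step 6 — Ohm's law: I = V / Z_total = (-52.79 - j107.8) / (3225 - j5.079) = -0.01632 - j0.03344 A.
Step 7 — Convert to polar: |I| = 0.03721 A, ∠I = -116.0°.

I = 0.03721∠-116.0° A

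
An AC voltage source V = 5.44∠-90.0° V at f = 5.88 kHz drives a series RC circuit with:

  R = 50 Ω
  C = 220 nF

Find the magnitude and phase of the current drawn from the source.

Step 1 — Angular frequency: ω = 2π·f = 2π·5880 = 3.695e+04 rad/s.
Step 2 — Component impedances:
  R: Z = R = 50 Ω
  C: Z = 1/(jωC) = -j/(ω·C) = 0 - j123 Ω
Step 3 — Series combination: Z_total = R + C = 50 - j123 Ω = 132.8∠-67.9° Ω.
Step 4 — Source phasor: V = 5.44∠-90.0° V = 0 - j5.44 V.
Step 5 — Ohm's law: I = V / Z_total = (0 - j5.44) / (50 - j123) = 0.03795 - j0.01542 A.
Step 6 — Convert to polar: |I| = 0.04096 A, ∠I = -22.1°.

I = 0.04096∠-22.1° A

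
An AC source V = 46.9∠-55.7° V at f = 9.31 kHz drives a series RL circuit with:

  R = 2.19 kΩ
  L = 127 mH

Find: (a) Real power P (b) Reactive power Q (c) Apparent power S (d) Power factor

Step 1 — Angular frequency: ω = 2π·f = 2π·9310 = 5.85e+04 rad/s.
Step 2 — Component impedances:
  R: Z = R = 2190 Ω
  L: Z = jωL = j·5.85e+04·0.127 = 0 + j7429 Ω
Step 3 — Series combination: Z_total = R + L = 2190 + j7429 Ω = 7745∠73.6° Ω.
Step 4 — Source phasor: V = 46.9∠-55.7° V = 26.43 - j38.74 V.
Step 5 — Current: I = V / Z = -0.003833 - j0.004688 A = 0.006055∠-129.3° A.
Step 6 — Complex power: S = V·I* = 0.0803 + j0.2724 VA.
Step 7 — Real power: P = Re(S) = 0.0803 W.
Step 8 — Reactive power: Q = Im(S) = 0.2724 VAR.
Step 9 — Apparent power: |S| = 0.284 VA.
Step 10 — Power factor: PF = P/|S| = 0.2828 (lagging).

(a) P = 0.0803 W  (b) Q = 0.2724 VAR  (c) S = 0.284 VA  (d) PF = 0.2828 (lagging)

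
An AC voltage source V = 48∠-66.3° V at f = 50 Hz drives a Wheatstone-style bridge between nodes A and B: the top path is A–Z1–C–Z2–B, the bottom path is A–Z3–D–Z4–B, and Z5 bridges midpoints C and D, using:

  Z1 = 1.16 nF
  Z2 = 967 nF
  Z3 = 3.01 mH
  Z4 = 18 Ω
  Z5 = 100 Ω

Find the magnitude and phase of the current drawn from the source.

Step 1 — Angular frequency: ω = 2π·f = 2π·50 = 314.2 rad/s.
Step 2 — Component impedances:
  Z1: Z = 1/(jωC) = -j/(ω·C) = 0 - j2.744e+06 Ω
  Z2: Z = 1/(jωC) = -j/(ω·C) = 0 - j3292 Ω
  Z3: Z = jωL = j·314.2·0.00301 = 0 + j0.9456 Ω
  Z4: Z = R = 18 Ω
  Z5: Z = R = 100 Ω
Step 3 — Bridge requires nodal analysis (the Z5 bridge couples midpoints C and D, so the two paths cannot be reduced to a simple series/parallel combination). Setting node B to ground and injecting 1 A at node A, the 3-node admittance system at A, C, D solves to V_A = Z_AB = 18 + j0.8473 Ω = 18.02∠2.7° Ω.
Step 4 — Source phasor: V = 48∠-66.3° V = 19.29 - j43.95 V.
Step 5 — Ohm's law: I = V / Z_total = (19.29 - j43.95) / (18 + j0.8473) = 0.955 - j2.487 A.
Step 6 — Convert to polar: |I| = 2.664 A, ∠I = -69.0°.

I = 2.664∠-69.0° A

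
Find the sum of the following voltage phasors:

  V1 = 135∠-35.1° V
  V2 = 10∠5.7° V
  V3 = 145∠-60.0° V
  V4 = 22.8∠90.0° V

Step 1 — Convert each phasor to rectangular form:
  V1 = 135·(cos(-35.1°) + j·sin(-35.1°)) = 110.5 - j77.63 V
  V2 = 10·(cos(5.7°) + j·sin(5.7°)) = 9.951 + j0.9932 V
  V3 = 145·(cos(-60.0°) + j·sin(-60.0°)) = 72.5 - j125.6 V
  V4 = 22.8·(cos(90.0°) + j·sin(90.0°)) = 0 + j22.8 V
Step 2 — Sum components: V_total = 192.9 - j179.4 V.
Step 3 — Convert to polar: |V_total| = 263.4 V, ∠V_total = -42.9°.

V_total = 263.4∠-42.9° V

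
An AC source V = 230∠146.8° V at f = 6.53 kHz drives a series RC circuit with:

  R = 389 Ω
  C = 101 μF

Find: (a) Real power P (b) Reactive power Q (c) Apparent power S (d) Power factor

Step 1 — Angular frequency: ω = 2π·f = 2π·6530 = 4.103e+04 rad/s.
Step 2 — Component impedances:
  R: Z = R = 389 Ω
  C: Z = 1/(jωC) = -j/(ω·C) = 0 - j0.2413 Ω
Step 3 — Series combination: Z_total = R + C = 389 - j0.2413 Ω = 389∠-0.0° Ω.
Step 4 — Source phasor: V = 230∠146.8° V = -192.5 + j125.9 V.
Step 5 — Current: I = V / Z = -0.4949 + j0.3234 A = 0.5913∠146.8° A.
Step 6 — Complex power: S = V·I* = 136 - j0.08436 VA.
Step 7 — Real power: P = Re(S) = 136 W.
Step 8 — Reactive power: Q = Im(S) = -0.08436 VAR.
Step 9 — Apparent power: |S| = 136 VA.
Step 10 — Power factor: PF = P/|S| = 1 (leading).

(a) P = 136 W  (b) Q = -0.08436 VAR  (c) S = 136 VA  (d) PF = 1 (leading)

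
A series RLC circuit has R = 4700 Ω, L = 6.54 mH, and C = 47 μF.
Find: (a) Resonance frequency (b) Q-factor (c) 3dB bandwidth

Step 1 — Resonance: ω₀ = 1/√(LC) = 1/√(0.00654·4.7e-05) = 1804 rad/s.
Step 2 — f₀ = ω₀/(2π) = 287.1 Hz.
Step 3 — Series Q: Q = ω₀L/R = 1804·0.00654/4700 = 0.00251.
Step 4 — Bandwidth: Δω = ω₀/Q = 7.187e+05 rad/s; BW = Δω/(2π) = 1.144e+05 Hz.

(a) f₀ = 287.1 Hz  (b) Q = 0.00251  (c) BW = 1.144e+05 Hz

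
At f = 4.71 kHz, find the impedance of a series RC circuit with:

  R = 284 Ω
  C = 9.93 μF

Step 1 — Angular frequency: ω = 2π·f = 2π·4710 = 2.959e+04 rad/s.
Step 2 — Component impedances:
  R: Z = R = 284 Ω
  C: Z = 1/(jωC) = -j/(ω·C) = 0 - j3.403 Ω
Step 3 — Series combination: Z_total = R + C = 284 - j3.403 Ω = 284∠-0.7° Ω.

Z = 284 - j3.403 Ω = 284∠-0.7° Ω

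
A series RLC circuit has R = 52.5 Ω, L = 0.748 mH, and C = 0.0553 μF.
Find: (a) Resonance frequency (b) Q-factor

Step 1 — Resonance condition Im(Z)=0 gives ω₀ = 1/√(LC).
Step 2 — ω₀ = 1/√(0.000748·5.53e-08) = 1.555e+05 rad/s.
Step 3 — f₀ = ω₀/(2π) = 2.475e+04 Hz.
Step 4 — Series Q: Q = ω₀L/R = 1.555e+05·0.000748/52.5 = 2.215.

(a) f₀ = 2.475e+04 Hz  (b) Q = 2.215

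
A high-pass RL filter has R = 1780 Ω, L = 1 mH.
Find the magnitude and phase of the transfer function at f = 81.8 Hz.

Step 1 — Angular frequency: ω = 2π·81.8 = 514 rad/s.
Step 2 — Transfer function: H(jω) = jωL/(R + jωL).
Step 3 — Numerator jωL = j·0.514; denominator R + jωL = 1780 + j0.514.
Step 4 — H = 8.337e-08 + j0.0002887.
Step 5 — Magnitude: |H| = 0.0002887 (-70.8 dB); phase: φ = 90.0°.

|H| = 0.0002887 (-70.8 dB), φ = 90.0°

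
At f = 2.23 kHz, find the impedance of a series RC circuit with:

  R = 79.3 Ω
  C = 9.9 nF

Step 1 — Angular frequency: ω = 2π·f = 2π·2230 = 1.401e+04 rad/s.
Step 2 — Component impedances:
  R: Z = R = 79.3 Ω
  C: Z = 1/(jωC) = -j/(ω·C) = 0 - j7209 Ω
Step 3 — Series combination: Z_total = R + C = 79.3 - j7209 Ω = 7210∠-89.4° Ω.

Z = 79.3 - j7209 Ω = 7210∠-89.4° Ω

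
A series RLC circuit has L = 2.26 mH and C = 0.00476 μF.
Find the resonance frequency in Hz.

Step 1 — Resonance condition Im(Z)=0 gives ω₀ = 1/√(LC).
Step 2 — ω₀ = 1/√(0.00226·4.76e-09) = 3.049e+05 rad/s.
Step 3 — f₀ = ω₀/(2π) = 4.852e+04 Hz.

f₀ = 4.852e+04 Hz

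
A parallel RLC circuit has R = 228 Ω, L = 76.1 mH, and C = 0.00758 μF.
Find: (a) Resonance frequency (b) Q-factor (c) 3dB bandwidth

Step 1 — Resonance: ω₀ = 1/√(LC) = 1/√(0.0761·7.58e-09) = 4.164e+04 rad/s.
Step 2 — f₀ = ω₀/(2π) = 6627 Hz.
Step 3 — Parallel Q: Q = R/(ω₀L) = 228/(4.164e+04·0.0761) = 0.07196.
Step 4 — Bandwidth: Δω = ω₀/Q = 5.786e+05 rad/s; BW = Δω/(2π) = 9.209e+04 Hz.

(a) f₀ = 6627 Hz  (b) Q = 0.07196  (c) BW = 9.209e+04 Hz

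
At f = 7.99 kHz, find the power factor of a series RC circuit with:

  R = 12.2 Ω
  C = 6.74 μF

Step 1 — Angular frequency: ω = 2π·f = 2π·7990 = 5.02e+04 rad/s.
Step 2 — Component impedances:
  R: Z = R = 12.2 Ω
  C: Z = 1/(jωC) = -j/(ω·C) = 0 - j2.955 Ω
Step 3 — Series combination: Z_total = R + C = 12.2 - j2.955 Ω = 12.55∠-13.6° Ω.
Step 4 — Power factor: PF = cos(φ) = Re(Z)/|Z| = 12.2/12.553 = 0.9719.
Step 5 — Type: Im(Z) = -2.955 ⇒ leading (phase φ = -13.6°).

PF = 0.9719 (leading, φ = -13.6°)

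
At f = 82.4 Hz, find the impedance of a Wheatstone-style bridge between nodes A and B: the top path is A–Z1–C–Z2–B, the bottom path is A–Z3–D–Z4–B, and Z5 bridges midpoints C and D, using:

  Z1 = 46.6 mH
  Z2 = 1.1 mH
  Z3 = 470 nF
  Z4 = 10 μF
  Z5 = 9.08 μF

Step 1 — Angular frequency: ω = 2π·f = 2π·82.4 = 517.7 rad/s.
Step 2 — Component impedances:
  Z1: Z = jωL = j·517.7·0.0466 = 0 + j24.13 Ω
  Z2: Z = jωL = j·517.7·0.0011 = 0 + j0.5695 Ω
  Z3: Z = 1/(jωC) = -j/(ω·C) = 0 - j4110 Ω
  Z4: Z = 1/(jωC) = -j/(ω·C) = 0 - j193.1 Ω
  Z5: Z = 1/(jωC) = -j/(ω·C) = 0 - j212.7 Ω
Step 3 — Bridge requires nodal analysis (the Z5 bridge couples midpoints C and D, so the two paths cannot be reduced to a simple series/parallel combination). Setting node B to ground and injecting 1 A at node A, the 3-node admittance system at A, C, D solves to V_A = Z_AB = 0 + j24.84 Ω = 24.84∠90.0° Ω.

Z = 0 + j24.84 Ω = 24.84∠90.0° Ω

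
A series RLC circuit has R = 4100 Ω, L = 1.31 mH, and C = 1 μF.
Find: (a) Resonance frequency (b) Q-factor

Step 1 — Resonance condition Im(Z)=0 gives ω₀ = 1/√(LC).
Step 2 — ω₀ = 1/√(0.00131·1e-06) = 2.763e+04 rad/s.
Step 3 — f₀ = ω₀/(2π) = 4397 Hz.
Step 4 — Series Q: Q = ω₀L/R = 2.763e+04·0.00131/4100 = 0.008828.

(a) f₀ = 4397 Hz  (b) Q = 0.008828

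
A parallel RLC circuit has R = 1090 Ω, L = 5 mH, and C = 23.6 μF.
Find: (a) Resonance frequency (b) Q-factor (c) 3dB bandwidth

Step 1 — Resonance: ω₀ = 1/√(LC) = 1/√(0.005·2.36e-05) = 2911 rad/s.
Step 2 — f₀ = ω₀/(2π) = 463.3 Hz.
Step 3 — Parallel Q: Q = R/(ω₀L) = 1090/(2911·0.005) = 74.89.
Step 4 — Bandwidth: Δω = ω₀/Q = 38.87 rad/s; BW = Δω/(2π) = 6.187 Hz.

(a) f₀ = 463.3 Hz  (b) Q = 74.89  (c) BW = 6.187 Hz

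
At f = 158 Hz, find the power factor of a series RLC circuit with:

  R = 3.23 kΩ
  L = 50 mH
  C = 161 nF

Step 1 — Angular frequency: ω = 2π·f = 2π·158 = 992.7 rad/s.
Step 2 — Component impedances:
  R: Z = R = 3230 Ω
  L: Z = jωL = j·992.7·0.05 = 0 + j49.64 Ω
  C: Z = 1/(jωC) = -j/(ω·C) = 0 - j6257 Ω
Step 3 — Series combination: Z_total = R + L + C = 3230 - j6207 Ω = 6997∠-62.5° Ω.
Step 4 — Power factor: PF = cos(φ) = Re(Z)/|Z| = 3230/6997 = 0.4616.
Step 5 — Type: Im(Z) = -6207 ⇒ leading (phase φ = -62.5°).

PF = 0.4616 (leading, φ = -62.5°)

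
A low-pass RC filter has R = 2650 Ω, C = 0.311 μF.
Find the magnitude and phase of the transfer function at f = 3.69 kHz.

Step 1 — Angular frequency: ω = 2π·3690 = 2.318e+04 rad/s.
Step 2 — Transfer function: H(jω) = 1/(1 + jωRC).
Step 3 — Denominator: 1 + jωRC = 1 + j·2.318e+04·2650·3.11e-07 = 1 + j19.11.
Step 4 — H = 0.002731 - j0.05219.
Step 5 — Magnitude: |H| = 0.05226 (-25.6 dB); phase: φ = -87.0°.

|H| = 0.05226 (-25.6 dB), φ = -87.0°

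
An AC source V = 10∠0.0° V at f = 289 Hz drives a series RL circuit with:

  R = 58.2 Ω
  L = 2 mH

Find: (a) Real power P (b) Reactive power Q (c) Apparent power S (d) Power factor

Step 1 — Angular frequency: ω = 2π·f = 2π·289 = 1816 rad/s.
Step 2 — Component impedances:
  R: Z = R = 58.2 Ω
  L: Z = jωL = j·1816·0.002 = 0 + j3.632 Ω
Step 3 — Series combination: Z_total = R + L = 58.2 + j3.632 Ω = 58.31∠3.6° Ω.
Step 4 — Source phasor: V = 10∠0.0° V = 10 V.
Step 5 — Current: I = V / Z = 0.1712 - j0.01068 A = 0.1715∠-3.6° A.
Step 6 — Complex power: S = V·I* = 1.712 + j0.1068 VA.
Step 7 — Real power: P = Re(S) = 1.712 W.
Step 8 — Reactive power: Q = Im(S) = 0.1068 VAR.
Step 9 — Apparent power: |S| = 1.715 VA.
Step 10 — Power factor: PF = P/|S| = 0.9981 (lagging).

(a) P = 1.712 W  (b) Q = 0.1068 VAR  (c) S = 1.715 VA  (d) PF = 0.9981 (lagging)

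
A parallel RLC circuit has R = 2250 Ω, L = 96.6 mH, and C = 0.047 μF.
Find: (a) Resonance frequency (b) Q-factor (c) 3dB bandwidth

Step 1 — Resonance: ω₀ = 1/√(LC) = 1/√(0.0966·4.7e-08) = 1.484e+04 rad/s.
Step 2 — f₀ = ω₀/(2π) = 2362 Hz.
Step 3 — Parallel Q: Q = R/(ω₀L) = 2250/(1.484e+04·0.0966) = 1.569.
Step 4 — Bandwidth: Δω = ω₀/Q = 9456 rad/s; BW = Δω/(2π) = 1505 Hz.

(a) f₀ = 2362 Hz  (b) Q = 1.569  (c) BW = 1505 Hz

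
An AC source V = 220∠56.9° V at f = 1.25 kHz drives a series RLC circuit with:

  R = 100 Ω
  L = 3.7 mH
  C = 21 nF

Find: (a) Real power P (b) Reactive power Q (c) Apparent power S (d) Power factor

Step 1 — Angular frequency: ω = 2π·f = 2π·1250 = 7854 rad/s.
Step 2 — Component impedances:
  R: Z = R = 100 Ω
  L: Z = jωL = j·7854·0.0037 = 0 + j29.06 Ω
  C: Z = 1/(jωC) = -j/(ω·C) = 0 - j6063 Ω
Step 3 — Series combination: Z_total = R + L + C = 100 - j6034 Ω = 6035∠-89.1° Ω.
Step 4 — Source phasor: V = 220∠56.9° V = 120.1 + j184.3 V.
Step 5 — Current: I = V / Z = -0.03021 + j0.02041 A = 0.03646∠146.0° A.
Step 6 — Complex power: S = V·I* = 0.1329 - j8.019 VA.
Step 7 — Real power: P = Re(S) = 0.1329 W.
Step 8 — Reactive power: Q = Im(S) = -8.019 VAR.
Step 9 — Apparent power: |S| = 8.02 VA.
Step 10 — Power factor: PF = P/|S| = 0.01657 (leading).

(a) P = 0.1329 W  (b) Q = -8.019 VAR  (c) S = 8.02 VA  (d) PF = 0.01657 (leading)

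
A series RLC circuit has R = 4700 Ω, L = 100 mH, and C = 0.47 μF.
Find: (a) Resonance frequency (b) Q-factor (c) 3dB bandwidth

Step 1 — Resonance condition Im(Z)=0 gives ω₀ = 1/√(LC).
Step 2 — ω₀ = 1/√(0.1·4.7e-07) = 4613 rad/s.
Step 3 — f₀ = ω₀/(2π) = 734.1 Hz.
Step 4 — Series Q: Q = ω₀L/R = 4613·0.1/4700 = 0.09814.
Step 5 — 3dB bandwidth: Δω = ω₀/Q = 4.7e+04 rad/s; BW = Δω/(2π) = 7480 Hz.

(a) f₀ = 734.1 Hz  (b) Q = 0.09814  (c) BW = 7480 Hz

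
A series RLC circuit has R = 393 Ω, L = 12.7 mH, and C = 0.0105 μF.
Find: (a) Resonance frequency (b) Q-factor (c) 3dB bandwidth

Step 1 — Resonance: ω₀ = 1/√(LC) = 1/√(0.0127·1.05e-08) = 8.66e+04 rad/s.
Step 2 — f₀ = ω₀/(2π) = 1.378e+04 Hz.
Step 3 — Series Q: Q = ω₀L/R = 8.66e+04·0.0127/393 = 2.798.
Step 4 — Bandwidth: Δω = ω₀/Q = 3.094e+04 rad/s; BW = Δω/(2π) = 4925 Hz.

(a) f₀ = 1.378e+04 Hz  (b) Q = 2.798  (c) BW = 4925 Hz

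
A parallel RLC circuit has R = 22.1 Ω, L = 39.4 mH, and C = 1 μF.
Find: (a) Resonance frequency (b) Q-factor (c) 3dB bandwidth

Step 1 — Resonance: ω₀ = 1/√(LC) = 1/√(0.0394·1e-06) = 5038 rad/s.
Step 2 — f₀ = ω₀/(2π) = 801.8 Hz.
Step 3 — Parallel Q: Q = R/(ω₀L) = 22.1/(5038·0.0394) = 0.1113.
Step 4 — Bandwidth: Δω = ω₀/Q = 4.525e+04 rad/s; BW = Δω/(2π) = 7202 Hz.

(a) f₀ = 801.8 Hz  (b) Q = 0.1113  (c) BW = 7202 Hz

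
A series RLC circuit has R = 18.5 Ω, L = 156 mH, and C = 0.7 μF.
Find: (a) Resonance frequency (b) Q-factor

Step 1 — Resonance condition Im(Z)=0 gives ω₀ = 1/√(LC).
Step 2 — ω₀ = 1/√(0.156·7e-07) = 3026 rad/s.
Step 3 — f₀ = ω₀/(2π) = 481.6 Hz.
Step 4 — Series Q: Q = ω₀L/R = 3026·0.156/18.5 = 25.52.

(a) f₀ = 481.6 Hz  (b) Q = 25.52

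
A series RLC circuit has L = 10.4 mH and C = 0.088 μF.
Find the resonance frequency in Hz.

Step 1 — Resonance condition Im(Z)=0 gives ω₀ = 1/√(LC).
Step 2 — ω₀ = 1/√(0.0104·8.8e-08) = 3.306e+04 rad/s.
Step 3 — f₀ = ω₀/(2π) = 5261 Hz.

f₀ = 5261 Hz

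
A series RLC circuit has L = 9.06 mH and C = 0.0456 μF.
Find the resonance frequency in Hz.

Step 1 — Resonance condition Im(Z)=0 gives ω₀ = 1/√(LC).
Step 2 — ω₀ = 1/√(0.00906·4.56e-08) = 4.92e+04 rad/s.
Step 3 — f₀ = ω₀/(2π) = 7830 Hz.

f₀ = 7830 Hz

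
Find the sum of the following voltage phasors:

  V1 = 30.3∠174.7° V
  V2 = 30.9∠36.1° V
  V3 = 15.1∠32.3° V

Step 1 — Convert each phasor to rectangular form:
  V1 = 30.3·(cos(174.7°) + j·sin(174.7°)) = -30.17 + j2.799 V
  V2 = 30.9·(cos(36.1°) + j·sin(36.1°)) = 24.97 + j18.21 V
  V3 = 15.1·(cos(32.3°) + j·sin(32.3°)) = 12.76 + j8.069 V
Step 2 — Sum components: V_total = 7.56 + j29.07 V.
Step 3 — Convert to polar: |V_total| = 30.04 V, ∠V_total = 75.4°.

V_total = 30.04∠75.4° V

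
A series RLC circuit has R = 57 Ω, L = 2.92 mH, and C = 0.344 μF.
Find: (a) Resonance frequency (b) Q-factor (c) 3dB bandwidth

Step 1 — Resonance condition Im(Z)=0 gives ω₀ = 1/√(LC).
Step 2 — ω₀ = 1/√(0.00292·3.44e-07) = 3.155e+04 rad/s.
Step 3 — f₀ = ω₀/(2π) = 5022 Hz.
Step 4 — Series Q: Q = ω₀L/R = 3.155e+04·0.00292/57 = 1.616.
Step 5 — 3dB bandwidth: Δω = ω₀/Q = 1.952e+04 rad/s; BW = Δω/(2π) = 3107 Hz.

(a) f₀ = 5022 Hz  (b) Q = 1.616  (c) BW = 3107 Hz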